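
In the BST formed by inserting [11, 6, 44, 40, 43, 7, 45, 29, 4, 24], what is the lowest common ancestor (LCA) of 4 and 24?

Tree insertion order: [11, 6, 44, 40, 43, 7, 45, 29, 4, 24]
Tree (level-order array): [11, 6, 44, 4, 7, 40, 45, None, None, None, None, 29, 43, None, None, 24]
In a BST, the LCA of p=4, q=24 is the first node v on the
root-to-leaf path with p <= v <= q (go left if both < v, right if both > v).
Walk from root:
  at 11: 4 <= 11 <= 24, this is the LCA
LCA = 11


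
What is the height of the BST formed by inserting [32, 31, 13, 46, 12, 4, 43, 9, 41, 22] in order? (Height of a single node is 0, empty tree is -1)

Insertion order: [32, 31, 13, 46, 12, 4, 43, 9, 41, 22]
Tree (level-order array): [32, 31, 46, 13, None, 43, None, 12, 22, 41, None, 4, None, None, None, None, None, None, 9]
Compute height bottom-up (empty subtree = -1):
  height(9) = 1 + max(-1, -1) = 0
  height(4) = 1 + max(-1, 0) = 1
  height(12) = 1 + max(1, -1) = 2
  height(22) = 1 + max(-1, -1) = 0
  height(13) = 1 + max(2, 0) = 3
  height(31) = 1 + max(3, -1) = 4
  height(41) = 1 + max(-1, -1) = 0
  height(43) = 1 + max(0, -1) = 1
  height(46) = 1 + max(1, -1) = 2
  height(32) = 1 + max(4, 2) = 5
Height = 5


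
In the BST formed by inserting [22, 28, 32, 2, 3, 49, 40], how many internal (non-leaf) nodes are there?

Tree built from: [22, 28, 32, 2, 3, 49, 40]
Tree (level-order array): [22, 2, 28, None, 3, None, 32, None, None, None, 49, 40]
Rule: An internal node has at least one child.
Per-node child counts:
  node 22: 2 child(ren)
  node 2: 1 child(ren)
  node 3: 0 child(ren)
  node 28: 1 child(ren)
  node 32: 1 child(ren)
  node 49: 1 child(ren)
  node 40: 0 child(ren)
Matching nodes: [22, 2, 28, 32, 49]
Count of internal (non-leaf) nodes: 5


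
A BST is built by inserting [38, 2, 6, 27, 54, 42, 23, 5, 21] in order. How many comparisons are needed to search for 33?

Search path for 33: 38 -> 2 -> 6 -> 27
Found: False
Comparisons: 4


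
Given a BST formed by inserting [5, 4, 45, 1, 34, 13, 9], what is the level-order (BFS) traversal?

Tree insertion order: [5, 4, 45, 1, 34, 13, 9]
Tree (level-order array): [5, 4, 45, 1, None, 34, None, None, None, 13, None, 9]
BFS from the root, enqueuing left then right child of each popped node:
  queue [5] -> pop 5, enqueue [4, 45], visited so far: [5]
  queue [4, 45] -> pop 4, enqueue [1], visited so far: [5, 4]
  queue [45, 1] -> pop 45, enqueue [34], visited so far: [5, 4, 45]
  queue [1, 34] -> pop 1, enqueue [none], visited so far: [5, 4, 45, 1]
  queue [34] -> pop 34, enqueue [13], visited so far: [5, 4, 45, 1, 34]
  queue [13] -> pop 13, enqueue [9], visited so far: [5, 4, 45, 1, 34, 13]
  queue [9] -> pop 9, enqueue [none], visited so far: [5, 4, 45, 1, 34, 13, 9]
Result: [5, 4, 45, 1, 34, 13, 9]


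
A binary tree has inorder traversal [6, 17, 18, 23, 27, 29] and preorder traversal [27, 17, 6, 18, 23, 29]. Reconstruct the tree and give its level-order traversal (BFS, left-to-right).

Inorder:  [6, 17, 18, 23, 27, 29]
Preorder: [27, 17, 6, 18, 23, 29]
Algorithm: preorder visits root first, so consume preorder in order;
for each root, split the current inorder slice at that value into
left-subtree inorder and right-subtree inorder, then recurse.
Recursive splits:
  root=27; inorder splits into left=[6, 17, 18, 23], right=[29]
  root=17; inorder splits into left=[6], right=[18, 23]
  root=6; inorder splits into left=[], right=[]
  root=18; inorder splits into left=[], right=[23]
  root=23; inorder splits into left=[], right=[]
  root=29; inorder splits into left=[], right=[]
Reconstructed level-order: [27, 17, 29, 6, 18, 23]


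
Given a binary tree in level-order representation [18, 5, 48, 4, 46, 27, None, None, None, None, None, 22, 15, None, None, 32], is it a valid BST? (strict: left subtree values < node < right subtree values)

Level-order array: [18, 5, 48, 4, 46, 27, None, None, None, None, None, 22, 15, None, None, 32]
Validate using subtree bounds (lo, hi): at each node, require lo < value < hi,
then recurse left with hi=value and right with lo=value.
Preorder trace (stopping at first violation):
  at node 18 with bounds (-inf, +inf): OK
  at node 5 with bounds (-inf, 18): OK
  at node 4 with bounds (-inf, 5): OK
  at node 46 with bounds (5, 18): VIOLATION
Node 46 violates its bound: not (5 < 46 < 18).
Result: Not a valid BST


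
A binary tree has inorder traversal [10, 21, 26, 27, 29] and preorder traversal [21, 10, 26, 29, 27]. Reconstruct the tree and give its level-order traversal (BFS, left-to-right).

Inorder:  [10, 21, 26, 27, 29]
Preorder: [21, 10, 26, 29, 27]
Algorithm: preorder visits root first, so consume preorder in order;
for each root, split the current inorder slice at that value into
left-subtree inorder and right-subtree inorder, then recurse.
Recursive splits:
  root=21; inorder splits into left=[10], right=[26, 27, 29]
  root=10; inorder splits into left=[], right=[]
  root=26; inorder splits into left=[], right=[27, 29]
  root=29; inorder splits into left=[27], right=[]
  root=27; inorder splits into left=[], right=[]
Reconstructed level-order: [21, 10, 26, 29, 27]


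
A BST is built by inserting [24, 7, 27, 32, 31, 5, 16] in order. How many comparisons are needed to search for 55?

Search path for 55: 24 -> 27 -> 32
Found: False
Comparisons: 3


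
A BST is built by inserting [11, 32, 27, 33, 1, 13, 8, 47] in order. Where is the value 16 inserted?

Starting tree (level order): [11, 1, 32, None, 8, 27, 33, None, None, 13, None, None, 47]
Insertion path: 11 -> 32 -> 27 -> 13
Result: insert 16 as right child of 13
Final tree (level order): [11, 1, 32, None, 8, 27, 33, None, None, 13, None, None, 47, None, 16]


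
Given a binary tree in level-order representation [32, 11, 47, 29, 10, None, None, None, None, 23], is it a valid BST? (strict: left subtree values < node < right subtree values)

Level-order array: [32, 11, 47, 29, 10, None, None, None, None, 23]
Validate using subtree bounds (lo, hi): at each node, require lo < value < hi,
then recurse left with hi=value and right with lo=value.
Preorder trace (stopping at first violation):
  at node 32 with bounds (-inf, +inf): OK
  at node 11 with bounds (-inf, 32): OK
  at node 29 with bounds (-inf, 11): VIOLATION
Node 29 violates its bound: not (-inf < 29 < 11).
Result: Not a valid BST


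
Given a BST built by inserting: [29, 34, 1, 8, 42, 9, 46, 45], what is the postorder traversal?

Tree insertion order: [29, 34, 1, 8, 42, 9, 46, 45]
Tree (level-order array): [29, 1, 34, None, 8, None, 42, None, 9, None, 46, None, None, 45]
Postorder traversal: [9, 8, 1, 45, 46, 42, 34, 29]


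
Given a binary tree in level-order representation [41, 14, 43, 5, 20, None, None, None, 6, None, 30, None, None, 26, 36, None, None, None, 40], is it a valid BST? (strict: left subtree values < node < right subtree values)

Level-order array: [41, 14, 43, 5, 20, None, None, None, 6, None, 30, None, None, 26, 36, None, None, None, 40]
Validate using subtree bounds (lo, hi): at each node, require lo < value < hi,
then recurse left with hi=value and right with lo=value.
Preorder trace (stopping at first violation):
  at node 41 with bounds (-inf, +inf): OK
  at node 14 with bounds (-inf, 41): OK
  at node 5 with bounds (-inf, 14): OK
  at node 6 with bounds (5, 14): OK
  at node 20 with bounds (14, 41): OK
  at node 30 with bounds (20, 41): OK
  at node 26 with bounds (20, 30): OK
  at node 36 with bounds (30, 41): OK
  at node 40 with bounds (36, 41): OK
  at node 43 with bounds (41, +inf): OK
No violation found at any node.
Result: Valid BST


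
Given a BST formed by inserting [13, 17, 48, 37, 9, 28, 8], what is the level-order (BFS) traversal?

Tree insertion order: [13, 17, 48, 37, 9, 28, 8]
Tree (level-order array): [13, 9, 17, 8, None, None, 48, None, None, 37, None, 28]
BFS from the root, enqueuing left then right child of each popped node:
  queue [13] -> pop 13, enqueue [9, 17], visited so far: [13]
  queue [9, 17] -> pop 9, enqueue [8], visited so far: [13, 9]
  queue [17, 8] -> pop 17, enqueue [48], visited so far: [13, 9, 17]
  queue [8, 48] -> pop 8, enqueue [none], visited so far: [13, 9, 17, 8]
  queue [48] -> pop 48, enqueue [37], visited so far: [13, 9, 17, 8, 48]
  queue [37] -> pop 37, enqueue [28], visited so far: [13, 9, 17, 8, 48, 37]
  queue [28] -> pop 28, enqueue [none], visited so far: [13, 9, 17, 8, 48, 37, 28]
Result: [13, 9, 17, 8, 48, 37, 28]


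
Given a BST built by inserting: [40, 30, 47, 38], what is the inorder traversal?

Tree insertion order: [40, 30, 47, 38]
Tree (level-order array): [40, 30, 47, None, 38]
Inorder traversal: [30, 38, 40, 47]


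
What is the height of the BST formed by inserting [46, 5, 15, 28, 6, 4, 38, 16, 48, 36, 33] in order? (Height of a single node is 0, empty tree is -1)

Insertion order: [46, 5, 15, 28, 6, 4, 38, 16, 48, 36, 33]
Tree (level-order array): [46, 5, 48, 4, 15, None, None, None, None, 6, 28, None, None, 16, 38, None, None, 36, None, 33]
Compute height bottom-up (empty subtree = -1):
  height(4) = 1 + max(-1, -1) = 0
  height(6) = 1 + max(-1, -1) = 0
  height(16) = 1 + max(-1, -1) = 0
  height(33) = 1 + max(-1, -1) = 0
  height(36) = 1 + max(0, -1) = 1
  height(38) = 1 + max(1, -1) = 2
  height(28) = 1 + max(0, 2) = 3
  height(15) = 1 + max(0, 3) = 4
  height(5) = 1 + max(0, 4) = 5
  height(48) = 1 + max(-1, -1) = 0
  height(46) = 1 + max(5, 0) = 6
Height = 6


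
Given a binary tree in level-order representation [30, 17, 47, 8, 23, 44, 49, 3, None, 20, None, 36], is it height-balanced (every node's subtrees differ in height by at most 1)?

Tree (level-order array): [30, 17, 47, 8, 23, 44, 49, 3, None, 20, None, 36]
Definition: a tree is height-balanced if, at every node, |h(left) - h(right)| <= 1 (empty subtree has height -1).
Bottom-up per-node check:
  node 3: h_left=-1, h_right=-1, diff=0 [OK], height=0
  node 8: h_left=0, h_right=-1, diff=1 [OK], height=1
  node 20: h_left=-1, h_right=-1, diff=0 [OK], height=0
  node 23: h_left=0, h_right=-1, diff=1 [OK], height=1
  node 17: h_left=1, h_right=1, diff=0 [OK], height=2
  node 36: h_left=-1, h_right=-1, diff=0 [OK], height=0
  node 44: h_left=0, h_right=-1, diff=1 [OK], height=1
  node 49: h_left=-1, h_right=-1, diff=0 [OK], height=0
  node 47: h_left=1, h_right=0, diff=1 [OK], height=2
  node 30: h_left=2, h_right=2, diff=0 [OK], height=3
All nodes satisfy the balance condition.
Result: Balanced


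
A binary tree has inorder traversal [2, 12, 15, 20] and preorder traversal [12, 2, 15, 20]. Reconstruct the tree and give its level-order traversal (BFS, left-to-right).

Inorder:  [2, 12, 15, 20]
Preorder: [12, 2, 15, 20]
Algorithm: preorder visits root first, so consume preorder in order;
for each root, split the current inorder slice at that value into
left-subtree inorder and right-subtree inorder, then recurse.
Recursive splits:
  root=12; inorder splits into left=[2], right=[15, 20]
  root=2; inorder splits into left=[], right=[]
  root=15; inorder splits into left=[], right=[20]
  root=20; inorder splits into left=[], right=[]
Reconstructed level-order: [12, 2, 15, 20]


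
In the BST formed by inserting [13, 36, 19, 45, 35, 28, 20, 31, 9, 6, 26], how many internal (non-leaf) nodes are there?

Tree built from: [13, 36, 19, 45, 35, 28, 20, 31, 9, 6, 26]
Tree (level-order array): [13, 9, 36, 6, None, 19, 45, None, None, None, 35, None, None, 28, None, 20, 31, None, 26]
Rule: An internal node has at least one child.
Per-node child counts:
  node 13: 2 child(ren)
  node 9: 1 child(ren)
  node 6: 0 child(ren)
  node 36: 2 child(ren)
  node 19: 1 child(ren)
  node 35: 1 child(ren)
  node 28: 2 child(ren)
  node 20: 1 child(ren)
  node 26: 0 child(ren)
  node 31: 0 child(ren)
  node 45: 0 child(ren)
Matching nodes: [13, 9, 36, 19, 35, 28, 20]
Count of internal (non-leaf) nodes: 7


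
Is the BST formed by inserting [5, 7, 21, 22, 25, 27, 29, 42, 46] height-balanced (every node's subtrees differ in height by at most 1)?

Tree (level-order array): [5, None, 7, None, 21, None, 22, None, 25, None, 27, None, 29, None, 42, None, 46]
Definition: a tree is height-balanced if, at every node, |h(left) - h(right)| <= 1 (empty subtree has height -1).
Bottom-up per-node check:
  node 46: h_left=-1, h_right=-1, diff=0 [OK], height=0
  node 42: h_left=-1, h_right=0, diff=1 [OK], height=1
  node 29: h_left=-1, h_right=1, diff=2 [FAIL (|-1-1|=2 > 1)], height=2
  node 27: h_left=-1, h_right=2, diff=3 [FAIL (|-1-2|=3 > 1)], height=3
  node 25: h_left=-1, h_right=3, diff=4 [FAIL (|-1-3|=4 > 1)], height=4
  node 22: h_left=-1, h_right=4, diff=5 [FAIL (|-1-4|=5 > 1)], height=5
  node 21: h_left=-1, h_right=5, diff=6 [FAIL (|-1-5|=6 > 1)], height=6
  node 7: h_left=-1, h_right=6, diff=7 [FAIL (|-1-6|=7 > 1)], height=7
  node 5: h_left=-1, h_right=7, diff=8 [FAIL (|-1-7|=8 > 1)], height=8
Node 29 violates the condition: |-1 - 1| = 2 > 1.
Result: Not balanced


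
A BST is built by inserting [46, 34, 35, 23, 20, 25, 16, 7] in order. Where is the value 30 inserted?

Starting tree (level order): [46, 34, None, 23, 35, 20, 25, None, None, 16, None, None, None, 7]
Insertion path: 46 -> 34 -> 23 -> 25
Result: insert 30 as right child of 25
Final tree (level order): [46, 34, None, 23, 35, 20, 25, None, None, 16, None, None, 30, 7]


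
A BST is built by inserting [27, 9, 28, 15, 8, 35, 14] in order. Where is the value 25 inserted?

Starting tree (level order): [27, 9, 28, 8, 15, None, 35, None, None, 14]
Insertion path: 27 -> 9 -> 15
Result: insert 25 as right child of 15
Final tree (level order): [27, 9, 28, 8, 15, None, 35, None, None, 14, 25]


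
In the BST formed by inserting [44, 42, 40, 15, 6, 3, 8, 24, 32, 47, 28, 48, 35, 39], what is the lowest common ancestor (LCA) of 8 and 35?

Tree insertion order: [44, 42, 40, 15, 6, 3, 8, 24, 32, 47, 28, 48, 35, 39]
Tree (level-order array): [44, 42, 47, 40, None, None, 48, 15, None, None, None, 6, 24, 3, 8, None, 32, None, None, None, None, 28, 35, None, None, None, 39]
In a BST, the LCA of p=8, q=35 is the first node v on the
root-to-leaf path with p <= v <= q (go left if both < v, right if both > v).
Walk from root:
  at 44: both 8 and 35 < 44, go left
  at 42: both 8 and 35 < 42, go left
  at 40: both 8 and 35 < 40, go left
  at 15: 8 <= 15 <= 35, this is the LCA
LCA = 15


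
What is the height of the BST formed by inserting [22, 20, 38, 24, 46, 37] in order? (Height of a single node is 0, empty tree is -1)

Insertion order: [22, 20, 38, 24, 46, 37]
Tree (level-order array): [22, 20, 38, None, None, 24, 46, None, 37]
Compute height bottom-up (empty subtree = -1):
  height(20) = 1 + max(-1, -1) = 0
  height(37) = 1 + max(-1, -1) = 0
  height(24) = 1 + max(-1, 0) = 1
  height(46) = 1 + max(-1, -1) = 0
  height(38) = 1 + max(1, 0) = 2
  height(22) = 1 + max(0, 2) = 3
Height = 3


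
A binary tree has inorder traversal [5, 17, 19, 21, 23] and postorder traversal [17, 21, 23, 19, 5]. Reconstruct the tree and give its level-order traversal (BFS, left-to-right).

Inorder:   [5, 17, 19, 21, 23]
Postorder: [17, 21, 23, 19, 5]
Algorithm: postorder visits root last, so walk postorder right-to-left;
each value is the root of the current inorder slice — split it at that
value, recurse on the right subtree first, then the left.
Recursive splits:
  root=5; inorder splits into left=[], right=[17, 19, 21, 23]
  root=19; inorder splits into left=[17], right=[21, 23]
  root=23; inorder splits into left=[21], right=[]
  root=21; inorder splits into left=[], right=[]
  root=17; inorder splits into left=[], right=[]
Reconstructed level-order: [5, 19, 17, 23, 21]


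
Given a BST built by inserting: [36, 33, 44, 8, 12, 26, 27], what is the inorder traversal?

Tree insertion order: [36, 33, 44, 8, 12, 26, 27]
Tree (level-order array): [36, 33, 44, 8, None, None, None, None, 12, None, 26, None, 27]
Inorder traversal: [8, 12, 26, 27, 33, 36, 44]


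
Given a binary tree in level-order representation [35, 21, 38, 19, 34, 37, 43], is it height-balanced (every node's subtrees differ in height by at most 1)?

Tree (level-order array): [35, 21, 38, 19, 34, 37, 43]
Definition: a tree is height-balanced if, at every node, |h(left) - h(right)| <= 1 (empty subtree has height -1).
Bottom-up per-node check:
  node 19: h_left=-1, h_right=-1, diff=0 [OK], height=0
  node 34: h_left=-1, h_right=-1, diff=0 [OK], height=0
  node 21: h_left=0, h_right=0, diff=0 [OK], height=1
  node 37: h_left=-1, h_right=-1, diff=0 [OK], height=0
  node 43: h_left=-1, h_right=-1, diff=0 [OK], height=0
  node 38: h_left=0, h_right=0, diff=0 [OK], height=1
  node 35: h_left=1, h_right=1, diff=0 [OK], height=2
All nodes satisfy the balance condition.
Result: Balanced


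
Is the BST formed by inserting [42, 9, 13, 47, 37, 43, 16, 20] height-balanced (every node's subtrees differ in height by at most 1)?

Tree (level-order array): [42, 9, 47, None, 13, 43, None, None, 37, None, None, 16, None, None, 20]
Definition: a tree is height-balanced if, at every node, |h(left) - h(right)| <= 1 (empty subtree has height -1).
Bottom-up per-node check:
  node 20: h_left=-1, h_right=-1, diff=0 [OK], height=0
  node 16: h_left=-1, h_right=0, diff=1 [OK], height=1
  node 37: h_left=1, h_right=-1, diff=2 [FAIL (|1--1|=2 > 1)], height=2
  node 13: h_left=-1, h_right=2, diff=3 [FAIL (|-1-2|=3 > 1)], height=3
  node 9: h_left=-1, h_right=3, diff=4 [FAIL (|-1-3|=4 > 1)], height=4
  node 43: h_left=-1, h_right=-1, diff=0 [OK], height=0
  node 47: h_left=0, h_right=-1, diff=1 [OK], height=1
  node 42: h_left=4, h_right=1, diff=3 [FAIL (|4-1|=3 > 1)], height=5
Node 37 violates the condition: |1 - -1| = 2 > 1.
Result: Not balanced


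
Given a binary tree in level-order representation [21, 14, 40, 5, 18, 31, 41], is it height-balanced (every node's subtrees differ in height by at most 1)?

Tree (level-order array): [21, 14, 40, 5, 18, 31, 41]
Definition: a tree is height-balanced if, at every node, |h(left) - h(right)| <= 1 (empty subtree has height -1).
Bottom-up per-node check:
  node 5: h_left=-1, h_right=-1, diff=0 [OK], height=0
  node 18: h_left=-1, h_right=-1, diff=0 [OK], height=0
  node 14: h_left=0, h_right=0, diff=0 [OK], height=1
  node 31: h_left=-1, h_right=-1, diff=0 [OK], height=0
  node 41: h_left=-1, h_right=-1, diff=0 [OK], height=0
  node 40: h_left=0, h_right=0, diff=0 [OK], height=1
  node 21: h_left=1, h_right=1, diff=0 [OK], height=2
All nodes satisfy the balance condition.
Result: Balanced


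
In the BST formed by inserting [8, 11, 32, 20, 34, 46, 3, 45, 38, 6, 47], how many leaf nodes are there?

Tree built from: [8, 11, 32, 20, 34, 46, 3, 45, 38, 6, 47]
Tree (level-order array): [8, 3, 11, None, 6, None, 32, None, None, 20, 34, None, None, None, 46, 45, 47, 38]
Rule: A leaf has 0 children.
Per-node child counts:
  node 8: 2 child(ren)
  node 3: 1 child(ren)
  node 6: 0 child(ren)
  node 11: 1 child(ren)
  node 32: 2 child(ren)
  node 20: 0 child(ren)
  node 34: 1 child(ren)
  node 46: 2 child(ren)
  node 45: 1 child(ren)
  node 38: 0 child(ren)
  node 47: 0 child(ren)
Matching nodes: [6, 20, 38, 47]
Count of leaf nodes: 4


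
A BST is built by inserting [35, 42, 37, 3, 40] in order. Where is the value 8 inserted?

Starting tree (level order): [35, 3, 42, None, None, 37, None, None, 40]
Insertion path: 35 -> 3
Result: insert 8 as right child of 3
Final tree (level order): [35, 3, 42, None, 8, 37, None, None, None, None, 40]


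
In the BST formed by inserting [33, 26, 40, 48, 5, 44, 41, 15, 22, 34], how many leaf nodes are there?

Tree built from: [33, 26, 40, 48, 5, 44, 41, 15, 22, 34]
Tree (level-order array): [33, 26, 40, 5, None, 34, 48, None, 15, None, None, 44, None, None, 22, 41]
Rule: A leaf has 0 children.
Per-node child counts:
  node 33: 2 child(ren)
  node 26: 1 child(ren)
  node 5: 1 child(ren)
  node 15: 1 child(ren)
  node 22: 0 child(ren)
  node 40: 2 child(ren)
  node 34: 0 child(ren)
  node 48: 1 child(ren)
  node 44: 1 child(ren)
  node 41: 0 child(ren)
Matching nodes: [22, 34, 41]
Count of leaf nodes: 3


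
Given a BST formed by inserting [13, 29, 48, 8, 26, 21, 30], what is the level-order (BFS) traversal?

Tree insertion order: [13, 29, 48, 8, 26, 21, 30]
Tree (level-order array): [13, 8, 29, None, None, 26, 48, 21, None, 30]
BFS from the root, enqueuing left then right child of each popped node:
  queue [13] -> pop 13, enqueue [8, 29], visited so far: [13]
  queue [8, 29] -> pop 8, enqueue [none], visited so far: [13, 8]
  queue [29] -> pop 29, enqueue [26, 48], visited so far: [13, 8, 29]
  queue [26, 48] -> pop 26, enqueue [21], visited so far: [13, 8, 29, 26]
  queue [48, 21] -> pop 48, enqueue [30], visited so far: [13, 8, 29, 26, 48]
  queue [21, 30] -> pop 21, enqueue [none], visited so far: [13, 8, 29, 26, 48, 21]
  queue [30] -> pop 30, enqueue [none], visited so far: [13, 8, 29, 26, 48, 21, 30]
Result: [13, 8, 29, 26, 48, 21, 30]


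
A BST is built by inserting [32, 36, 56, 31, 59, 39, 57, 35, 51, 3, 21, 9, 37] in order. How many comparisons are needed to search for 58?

Search path for 58: 32 -> 36 -> 56 -> 59 -> 57
Found: False
Comparisons: 5


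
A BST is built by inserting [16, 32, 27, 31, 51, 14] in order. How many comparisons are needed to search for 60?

Search path for 60: 16 -> 32 -> 51
Found: False
Comparisons: 3


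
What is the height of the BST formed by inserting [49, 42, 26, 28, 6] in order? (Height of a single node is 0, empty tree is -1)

Insertion order: [49, 42, 26, 28, 6]
Tree (level-order array): [49, 42, None, 26, None, 6, 28]
Compute height bottom-up (empty subtree = -1):
  height(6) = 1 + max(-1, -1) = 0
  height(28) = 1 + max(-1, -1) = 0
  height(26) = 1 + max(0, 0) = 1
  height(42) = 1 + max(1, -1) = 2
  height(49) = 1 + max(2, -1) = 3
Height = 3


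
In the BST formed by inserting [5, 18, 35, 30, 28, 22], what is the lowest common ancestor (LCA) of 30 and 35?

Tree insertion order: [5, 18, 35, 30, 28, 22]
Tree (level-order array): [5, None, 18, None, 35, 30, None, 28, None, 22]
In a BST, the LCA of p=30, q=35 is the first node v on the
root-to-leaf path with p <= v <= q (go left if both < v, right if both > v).
Walk from root:
  at 5: both 30 and 35 > 5, go right
  at 18: both 30 and 35 > 18, go right
  at 35: 30 <= 35 <= 35, this is the LCA
LCA = 35


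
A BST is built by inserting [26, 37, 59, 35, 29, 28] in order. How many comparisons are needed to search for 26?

Search path for 26: 26
Found: True
Comparisons: 1


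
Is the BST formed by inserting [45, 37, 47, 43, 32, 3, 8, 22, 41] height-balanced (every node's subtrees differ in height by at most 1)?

Tree (level-order array): [45, 37, 47, 32, 43, None, None, 3, None, 41, None, None, 8, None, None, None, 22]
Definition: a tree is height-balanced if, at every node, |h(left) - h(right)| <= 1 (empty subtree has height -1).
Bottom-up per-node check:
  node 22: h_left=-1, h_right=-1, diff=0 [OK], height=0
  node 8: h_left=-1, h_right=0, diff=1 [OK], height=1
  node 3: h_left=-1, h_right=1, diff=2 [FAIL (|-1-1|=2 > 1)], height=2
  node 32: h_left=2, h_right=-1, diff=3 [FAIL (|2--1|=3 > 1)], height=3
  node 41: h_left=-1, h_right=-1, diff=0 [OK], height=0
  node 43: h_left=0, h_right=-1, diff=1 [OK], height=1
  node 37: h_left=3, h_right=1, diff=2 [FAIL (|3-1|=2 > 1)], height=4
  node 47: h_left=-1, h_right=-1, diff=0 [OK], height=0
  node 45: h_left=4, h_right=0, diff=4 [FAIL (|4-0|=4 > 1)], height=5
Node 3 violates the condition: |-1 - 1| = 2 > 1.
Result: Not balanced


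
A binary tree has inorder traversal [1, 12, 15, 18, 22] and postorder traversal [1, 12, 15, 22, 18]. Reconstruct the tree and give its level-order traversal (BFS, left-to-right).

Inorder:   [1, 12, 15, 18, 22]
Postorder: [1, 12, 15, 22, 18]
Algorithm: postorder visits root last, so walk postorder right-to-left;
each value is the root of the current inorder slice — split it at that
value, recurse on the right subtree first, then the left.
Recursive splits:
  root=18; inorder splits into left=[1, 12, 15], right=[22]
  root=22; inorder splits into left=[], right=[]
  root=15; inorder splits into left=[1, 12], right=[]
  root=12; inorder splits into left=[1], right=[]
  root=1; inorder splits into left=[], right=[]
Reconstructed level-order: [18, 15, 22, 12, 1]


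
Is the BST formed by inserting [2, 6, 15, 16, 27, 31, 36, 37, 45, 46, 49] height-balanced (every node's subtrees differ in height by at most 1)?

Tree (level-order array): [2, None, 6, None, 15, None, 16, None, 27, None, 31, None, 36, None, 37, None, 45, None, 46, None, 49]
Definition: a tree is height-balanced if, at every node, |h(left) - h(right)| <= 1 (empty subtree has height -1).
Bottom-up per-node check:
  node 49: h_left=-1, h_right=-1, diff=0 [OK], height=0
  node 46: h_left=-1, h_right=0, diff=1 [OK], height=1
  node 45: h_left=-1, h_right=1, diff=2 [FAIL (|-1-1|=2 > 1)], height=2
  node 37: h_left=-1, h_right=2, diff=3 [FAIL (|-1-2|=3 > 1)], height=3
  node 36: h_left=-1, h_right=3, diff=4 [FAIL (|-1-3|=4 > 1)], height=4
  node 31: h_left=-1, h_right=4, diff=5 [FAIL (|-1-4|=5 > 1)], height=5
  node 27: h_left=-1, h_right=5, diff=6 [FAIL (|-1-5|=6 > 1)], height=6
  node 16: h_left=-1, h_right=6, diff=7 [FAIL (|-1-6|=7 > 1)], height=7
  node 15: h_left=-1, h_right=7, diff=8 [FAIL (|-1-7|=8 > 1)], height=8
  node 6: h_left=-1, h_right=8, diff=9 [FAIL (|-1-8|=9 > 1)], height=9
  node 2: h_left=-1, h_right=9, diff=10 [FAIL (|-1-9|=10 > 1)], height=10
Node 45 violates the condition: |-1 - 1| = 2 > 1.
Result: Not balanced


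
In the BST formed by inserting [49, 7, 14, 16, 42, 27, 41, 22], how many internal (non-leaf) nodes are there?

Tree built from: [49, 7, 14, 16, 42, 27, 41, 22]
Tree (level-order array): [49, 7, None, None, 14, None, 16, None, 42, 27, None, 22, 41]
Rule: An internal node has at least one child.
Per-node child counts:
  node 49: 1 child(ren)
  node 7: 1 child(ren)
  node 14: 1 child(ren)
  node 16: 1 child(ren)
  node 42: 1 child(ren)
  node 27: 2 child(ren)
  node 22: 0 child(ren)
  node 41: 0 child(ren)
Matching nodes: [49, 7, 14, 16, 42, 27]
Count of internal (non-leaf) nodes: 6


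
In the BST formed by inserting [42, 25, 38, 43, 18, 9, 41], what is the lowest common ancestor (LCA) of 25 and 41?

Tree insertion order: [42, 25, 38, 43, 18, 9, 41]
Tree (level-order array): [42, 25, 43, 18, 38, None, None, 9, None, None, 41]
In a BST, the LCA of p=25, q=41 is the first node v on the
root-to-leaf path with p <= v <= q (go left if both < v, right if both > v).
Walk from root:
  at 42: both 25 and 41 < 42, go left
  at 25: 25 <= 25 <= 41, this is the LCA
LCA = 25


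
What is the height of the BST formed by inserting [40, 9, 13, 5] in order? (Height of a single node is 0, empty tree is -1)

Insertion order: [40, 9, 13, 5]
Tree (level-order array): [40, 9, None, 5, 13]
Compute height bottom-up (empty subtree = -1):
  height(5) = 1 + max(-1, -1) = 0
  height(13) = 1 + max(-1, -1) = 0
  height(9) = 1 + max(0, 0) = 1
  height(40) = 1 + max(1, -1) = 2
Height = 2


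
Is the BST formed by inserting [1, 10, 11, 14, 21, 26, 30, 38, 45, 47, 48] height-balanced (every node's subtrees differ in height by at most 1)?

Tree (level-order array): [1, None, 10, None, 11, None, 14, None, 21, None, 26, None, 30, None, 38, None, 45, None, 47, None, 48]
Definition: a tree is height-balanced if, at every node, |h(left) - h(right)| <= 1 (empty subtree has height -1).
Bottom-up per-node check:
  node 48: h_left=-1, h_right=-1, diff=0 [OK], height=0
  node 47: h_left=-1, h_right=0, diff=1 [OK], height=1
  node 45: h_left=-1, h_right=1, diff=2 [FAIL (|-1-1|=2 > 1)], height=2
  node 38: h_left=-1, h_right=2, diff=3 [FAIL (|-1-2|=3 > 1)], height=3
  node 30: h_left=-1, h_right=3, diff=4 [FAIL (|-1-3|=4 > 1)], height=4
  node 26: h_left=-1, h_right=4, diff=5 [FAIL (|-1-4|=5 > 1)], height=5
  node 21: h_left=-1, h_right=5, diff=6 [FAIL (|-1-5|=6 > 1)], height=6
  node 14: h_left=-1, h_right=6, diff=7 [FAIL (|-1-6|=7 > 1)], height=7
  node 11: h_left=-1, h_right=7, diff=8 [FAIL (|-1-7|=8 > 1)], height=8
  node 10: h_left=-1, h_right=8, diff=9 [FAIL (|-1-8|=9 > 1)], height=9
  node 1: h_left=-1, h_right=9, diff=10 [FAIL (|-1-9|=10 > 1)], height=10
Node 45 violates the condition: |-1 - 1| = 2 > 1.
Result: Not balanced


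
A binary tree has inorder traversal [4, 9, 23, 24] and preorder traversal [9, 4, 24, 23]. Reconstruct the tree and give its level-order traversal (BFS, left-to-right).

Inorder:  [4, 9, 23, 24]
Preorder: [9, 4, 24, 23]
Algorithm: preorder visits root first, so consume preorder in order;
for each root, split the current inorder slice at that value into
left-subtree inorder and right-subtree inorder, then recurse.
Recursive splits:
  root=9; inorder splits into left=[4], right=[23, 24]
  root=4; inorder splits into left=[], right=[]
  root=24; inorder splits into left=[23], right=[]
  root=23; inorder splits into left=[], right=[]
Reconstructed level-order: [9, 4, 24, 23]


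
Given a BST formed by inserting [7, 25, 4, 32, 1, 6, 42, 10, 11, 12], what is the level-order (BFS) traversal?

Tree insertion order: [7, 25, 4, 32, 1, 6, 42, 10, 11, 12]
Tree (level-order array): [7, 4, 25, 1, 6, 10, 32, None, None, None, None, None, 11, None, 42, None, 12]
BFS from the root, enqueuing left then right child of each popped node:
  queue [7] -> pop 7, enqueue [4, 25], visited so far: [7]
  queue [4, 25] -> pop 4, enqueue [1, 6], visited so far: [7, 4]
  queue [25, 1, 6] -> pop 25, enqueue [10, 32], visited so far: [7, 4, 25]
  queue [1, 6, 10, 32] -> pop 1, enqueue [none], visited so far: [7, 4, 25, 1]
  queue [6, 10, 32] -> pop 6, enqueue [none], visited so far: [7, 4, 25, 1, 6]
  queue [10, 32] -> pop 10, enqueue [11], visited so far: [7, 4, 25, 1, 6, 10]
  queue [32, 11] -> pop 32, enqueue [42], visited so far: [7, 4, 25, 1, 6, 10, 32]
  queue [11, 42] -> pop 11, enqueue [12], visited so far: [7, 4, 25, 1, 6, 10, 32, 11]
  queue [42, 12] -> pop 42, enqueue [none], visited so far: [7, 4, 25, 1, 6, 10, 32, 11, 42]
  queue [12] -> pop 12, enqueue [none], visited so far: [7, 4, 25, 1, 6, 10, 32, 11, 42, 12]
Result: [7, 4, 25, 1, 6, 10, 32, 11, 42, 12]


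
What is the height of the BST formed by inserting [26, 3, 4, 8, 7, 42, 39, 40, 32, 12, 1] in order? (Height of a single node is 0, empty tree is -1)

Insertion order: [26, 3, 4, 8, 7, 42, 39, 40, 32, 12, 1]
Tree (level-order array): [26, 3, 42, 1, 4, 39, None, None, None, None, 8, 32, 40, 7, 12]
Compute height bottom-up (empty subtree = -1):
  height(1) = 1 + max(-1, -1) = 0
  height(7) = 1 + max(-1, -1) = 0
  height(12) = 1 + max(-1, -1) = 0
  height(8) = 1 + max(0, 0) = 1
  height(4) = 1 + max(-1, 1) = 2
  height(3) = 1 + max(0, 2) = 3
  height(32) = 1 + max(-1, -1) = 0
  height(40) = 1 + max(-1, -1) = 0
  height(39) = 1 + max(0, 0) = 1
  height(42) = 1 + max(1, -1) = 2
  height(26) = 1 + max(3, 2) = 4
Height = 4


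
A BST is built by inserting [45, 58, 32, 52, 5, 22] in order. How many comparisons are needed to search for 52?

Search path for 52: 45 -> 58 -> 52
Found: True
Comparisons: 3


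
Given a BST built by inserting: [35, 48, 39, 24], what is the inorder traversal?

Tree insertion order: [35, 48, 39, 24]
Tree (level-order array): [35, 24, 48, None, None, 39]
Inorder traversal: [24, 35, 39, 48]


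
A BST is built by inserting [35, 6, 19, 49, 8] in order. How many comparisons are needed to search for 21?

Search path for 21: 35 -> 6 -> 19
Found: False
Comparisons: 3


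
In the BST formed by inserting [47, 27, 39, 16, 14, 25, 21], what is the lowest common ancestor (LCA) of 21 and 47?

Tree insertion order: [47, 27, 39, 16, 14, 25, 21]
Tree (level-order array): [47, 27, None, 16, 39, 14, 25, None, None, None, None, 21]
In a BST, the LCA of p=21, q=47 is the first node v on the
root-to-leaf path with p <= v <= q (go left if both < v, right if both > v).
Walk from root:
  at 47: 21 <= 47 <= 47, this is the LCA
LCA = 47


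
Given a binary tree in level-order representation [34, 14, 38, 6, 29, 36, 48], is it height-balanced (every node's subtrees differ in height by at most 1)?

Tree (level-order array): [34, 14, 38, 6, 29, 36, 48]
Definition: a tree is height-balanced if, at every node, |h(left) - h(right)| <= 1 (empty subtree has height -1).
Bottom-up per-node check:
  node 6: h_left=-1, h_right=-1, diff=0 [OK], height=0
  node 29: h_left=-1, h_right=-1, diff=0 [OK], height=0
  node 14: h_left=0, h_right=0, diff=0 [OK], height=1
  node 36: h_left=-1, h_right=-1, diff=0 [OK], height=0
  node 48: h_left=-1, h_right=-1, diff=0 [OK], height=0
  node 38: h_left=0, h_right=0, diff=0 [OK], height=1
  node 34: h_left=1, h_right=1, diff=0 [OK], height=2
All nodes satisfy the balance condition.
Result: Balanced


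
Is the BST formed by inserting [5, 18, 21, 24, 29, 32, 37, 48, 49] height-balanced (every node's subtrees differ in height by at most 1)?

Tree (level-order array): [5, None, 18, None, 21, None, 24, None, 29, None, 32, None, 37, None, 48, None, 49]
Definition: a tree is height-balanced if, at every node, |h(left) - h(right)| <= 1 (empty subtree has height -1).
Bottom-up per-node check:
  node 49: h_left=-1, h_right=-1, diff=0 [OK], height=0
  node 48: h_left=-1, h_right=0, diff=1 [OK], height=1
  node 37: h_left=-1, h_right=1, diff=2 [FAIL (|-1-1|=2 > 1)], height=2
  node 32: h_left=-1, h_right=2, diff=3 [FAIL (|-1-2|=3 > 1)], height=3
  node 29: h_left=-1, h_right=3, diff=4 [FAIL (|-1-3|=4 > 1)], height=4
  node 24: h_left=-1, h_right=4, diff=5 [FAIL (|-1-4|=5 > 1)], height=5
  node 21: h_left=-1, h_right=5, diff=6 [FAIL (|-1-5|=6 > 1)], height=6
  node 18: h_left=-1, h_right=6, diff=7 [FAIL (|-1-6|=7 > 1)], height=7
  node 5: h_left=-1, h_right=7, diff=8 [FAIL (|-1-7|=8 > 1)], height=8
Node 37 violates the condition: |-1 - 1| = 2 > 1.
Result: Not balanced


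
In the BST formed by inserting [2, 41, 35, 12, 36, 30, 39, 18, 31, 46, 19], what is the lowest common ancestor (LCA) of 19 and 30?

Tree insertion order: [2, 41, 35, 12, 36, 30, 39, 18, 31, 46, 19]
Tree (level-order array): [2, None, 41, 35, 46, 12, 36, None, None, None, 30, None, 39, 18, 31, None, None, None, 19]
In a BST, the LCA of p=19, q=30 is the first node v on the
root-to-leaf path with p <= v <= q (go left if both < v, right if both > v).
Walk from root:
  at 2: both 19 and 30 > 2, go right
  at 41: both 19 and 30 < 41, go left
  at 35: both 19 and 30 < 35, go left
  at 12: both 19 and 30 > 12, go right
  at 30: 19 <= 30 <= 30, this is the LCA
LCA = 30


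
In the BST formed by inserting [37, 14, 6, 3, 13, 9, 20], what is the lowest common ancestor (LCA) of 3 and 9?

Tree insertion order: [37, 14, 6, 3, 13, 9, 20]
Tree (level-order array): [37, 14, None, 6, 20, 3, 13, None, None, None, None, 9]
In a BST, the LCA of p=3, q=9 is the first node v on the
root-to-leaf path with p <= v <= q (go left if both < v, right if both > v).
Walk from root:
  at 37: both 3 and 9 < 37, go left
  at 14: both 3 and 9 < 14, go left
  at 6: 3 <= 6 <= 9, this is the LCA
LCA = 6


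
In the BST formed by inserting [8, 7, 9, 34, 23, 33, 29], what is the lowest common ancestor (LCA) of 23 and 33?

Tree insertion order: [8, 7, 9, 34, 23, 33, 29]
Tree (level-order array): [8, 7, 9, None, None, None, 34, 23, None, None, 33, 29]
In a BST, the LCA of p=23, q=33 is the first node v on the
root-to-leaf path with p <= v <= q (go left if both < v, right if both > v).
Walk from root:
  at 8: both 23 and 33 > 8, go right
  at 9: both 23 and 33 > 9, go right
  at 34: both 23 and 33 < 34, go left
  at 23: 23 <= 23 <= 33, this is the LCA
LCA = 23


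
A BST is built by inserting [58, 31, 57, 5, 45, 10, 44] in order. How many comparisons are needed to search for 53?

Search path for 53: 58 -> 31 -> 57 -> 45
Found: False
Comparisons: 4


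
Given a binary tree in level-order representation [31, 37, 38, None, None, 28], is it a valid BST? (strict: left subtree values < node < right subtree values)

Level-order array: [31, 37, 38, None, None, 28]
Validate using subtree bounds (lo, hi): at each node, require lo < value < hi,
then recurse left with hi=value and right with lo=value.
Preorder trace (stopping at first violation):
  at node 31 with bounds (-inf, +inf): OK
  at node 37 with bounds (-inf, 31): VIOLATION
Node 37 violates its bound: not (-inf < 37 < 31).
Result: Not a valid BST


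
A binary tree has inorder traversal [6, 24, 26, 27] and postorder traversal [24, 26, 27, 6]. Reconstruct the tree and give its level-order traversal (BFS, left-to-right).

Inorder:   [6, 24, 26, 27]
Postorder: [24, 26, 27, 6]
Algorithm: postorder visits root last, so walk postorder right-to-left;
each value is the root of the current inorder slice — split it at that
value, recurse on the right subtree first, then the left.
Recursive splits:
  root=6; inorder splits into left=[], right=[24, 26, 27]
  root=27; inorder splits into left=[24, 26], right=[]
  root=26; inorder splits into left=[24], right=[]
  root=24; inorder splits into left=[], right=[]
Reconstructed level-order: [6, 27, 26, 24]


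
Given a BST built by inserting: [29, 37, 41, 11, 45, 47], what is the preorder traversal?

Tree insertion order: [29, 37, 41, 11, 45, 47]
Tree (level-order array): [29, 11, 37, None, None, None, 41, None, 45, None, 47]
Preorder traversal: [29, 11, 37, 41, 45, 47]


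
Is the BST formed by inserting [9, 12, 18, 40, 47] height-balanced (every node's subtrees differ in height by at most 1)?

Tree (level-order array): [9, None, 12, None, 18, None, 40, None, 47]
Definition: a tree is height-balanced if, at every node, |h(left) - h(right)| <= 1 (empty subtree has height -1).
Bottom-up per-node check:
  node 47: h_left=-1, h_right=-1, diff=0 [OK], height=0
  node 40: h_left=-1, h_right=0, diff=1 [OK], height=1
  node 18: h_left=-1, h_right=1, diff=2 [FAIL (|-1-1|=2 > 1)], height=2
  node 12: h_left=-1, h_right=2, diff=3 [FAIL (|-1-2|=3 > 1)], height=3
  node 9: h_left=-1, h_right=3, diff=4 [FAIL (|-1-3|=4 > 1)], height=4
Node 18 violates the condition: |-1 - 1| = 2 > 1.
Result: Not balanced


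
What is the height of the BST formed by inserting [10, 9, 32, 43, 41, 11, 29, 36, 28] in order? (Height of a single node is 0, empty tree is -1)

Insertion order: [10, 9, 32, 43, 41, 11, 29, 36, 28]
Tree (level-order array): [10, 9, 32, None, None, 11, 43, None, 29, 41, None, 28, None, 36]
Compute height bottom-up (empty subtree = -1):
  height(9) = 1 + max(-1, -1) = 0
  height(28) = 1 + max(-1, -1) = 0
  height(29) = 1 + max(0, -1) = 1
  height(11) = 1 + max(-1, 1) = 2
  height(36) = 1 + max(-1, -1) = 0
  height(41) = 1 + max(0, -1) = 1
  height(43) = 1 + max(1, -1) = 2
  height(32) = 1 + max(2, 2) = 3
  height(10) = 1 + max(0, 3) = 4
Height = 4


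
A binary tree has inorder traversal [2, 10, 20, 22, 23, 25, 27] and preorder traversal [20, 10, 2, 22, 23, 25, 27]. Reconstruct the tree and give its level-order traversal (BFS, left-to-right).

Inorder:  [2, 10, 20, 22, 23, 25, 27]
Preorder: [20, 10, 2, 22, 23, 25, 27]
Algorithm: preorder visits root first, so consume preorder in order;
for each root, split the current inorder slice at that value into
left-subtree inorder and right-subtree inorder, then recurse.
Recursive splits:
  root=20; inorder splits into left=[2, 10], right=[22, 23, 25, 27]
  root=10; inorder splits into left=[2], right=[]
  root=2; inorder splits into left=[], right=[]
  root=22; inorder splits into left=[], right=[23, 25, 27]
  root=23; inorder splits into left=[], right=[25, 27]
  root=25; inorder splits into left=[], right=[27]
  root=27; inorder splits into left=[], right=[]
Reconstructed level-order: [20, 10, 22, 2, 23, 25, 27]


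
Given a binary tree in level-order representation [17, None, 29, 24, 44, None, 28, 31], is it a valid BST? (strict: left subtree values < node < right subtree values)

Level-order array: [17, None, 29, 24, 44, None, 28, 31]
Validate using subtree bounds (lo, hi): at each node, require lo < value < hi,
then recurse left with hi=value and right with lo=value.
Preorder trace (stopping at first violation):
  at node 17 with bounds (-inf, +inf): OK
  at node 29 with bounds (17, +inf): OK
  at node 24 with bounds (17, 29): OK
  at node 28 with bounds (24, 29): OK
  at node 44 with bounds (29, +inf): OK
  at node 31 with bounds (29, 44): OK
No violation found at any node.
Result: Valid BST
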